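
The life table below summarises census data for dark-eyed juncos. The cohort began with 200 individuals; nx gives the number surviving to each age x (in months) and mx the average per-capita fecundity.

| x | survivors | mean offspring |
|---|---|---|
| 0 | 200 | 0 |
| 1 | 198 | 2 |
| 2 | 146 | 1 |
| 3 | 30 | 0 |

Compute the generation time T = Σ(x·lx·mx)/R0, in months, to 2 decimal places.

1.27

lx = nx/n0 = nx/200: 1, 0.99, 0.73, 0.15
lx·mx: 0, 1.98, 0.73, 0 → R0 = 2.71
x·lx·mx: 0, 1.98, 1.46, 0 → Σ = 3.44
T = 3.44 / 2.71 = 1.269373… → 1.27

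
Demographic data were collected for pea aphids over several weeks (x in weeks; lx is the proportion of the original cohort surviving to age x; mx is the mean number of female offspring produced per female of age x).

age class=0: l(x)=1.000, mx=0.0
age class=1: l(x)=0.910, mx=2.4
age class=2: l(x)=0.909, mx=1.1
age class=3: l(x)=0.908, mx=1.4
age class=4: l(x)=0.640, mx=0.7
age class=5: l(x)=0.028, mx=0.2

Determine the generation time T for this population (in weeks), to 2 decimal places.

2.00

lx·mx: 0, 2.184, 0.9999, 1.2712, 0.448, 0.0056 → R0 = 4.9087
x·lx·mx: 0, 2.184, 1.9998, 3.8136, 1.792, 0.028 → Σ = 9.8174
T = 9.8174 / 4.9087 = 2 → 2.00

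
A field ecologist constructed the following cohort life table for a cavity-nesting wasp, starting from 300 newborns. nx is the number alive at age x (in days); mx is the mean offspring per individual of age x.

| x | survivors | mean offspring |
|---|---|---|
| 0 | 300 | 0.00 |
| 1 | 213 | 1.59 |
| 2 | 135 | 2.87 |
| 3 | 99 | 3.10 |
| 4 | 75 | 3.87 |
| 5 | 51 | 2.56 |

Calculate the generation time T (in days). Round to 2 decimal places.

2.65

lx = nx/n0 = nx/300: 1, 0.71, 0.45, 0.33, 0.25, 0.17
lx·mx: 0, 1.1289, 1.2915, 1.023, 0.9675, 0.4352 → R0 = 4.8461
x·lx·mx: 0, 1.1289, 2.583, 3.069, 3.87, 2.176 → Σ = 12.8269
T = 12.8269 / 4.8461 = 2.64685… → 2.65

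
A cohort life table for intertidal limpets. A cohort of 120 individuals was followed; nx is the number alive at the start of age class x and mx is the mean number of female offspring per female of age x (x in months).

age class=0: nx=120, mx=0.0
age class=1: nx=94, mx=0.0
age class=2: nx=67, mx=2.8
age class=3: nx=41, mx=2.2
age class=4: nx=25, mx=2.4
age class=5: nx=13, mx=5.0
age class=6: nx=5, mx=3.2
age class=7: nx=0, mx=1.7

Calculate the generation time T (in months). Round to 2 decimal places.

3.12

lx = nx/n0 = nx/120: 1, 0.78333…, 0.55833…, 0.34167…, 0.20833…, 0.10833…, 0.04167…, 0
lx·mx: 0, 0, 1.563333…, 0.751667…, 0.5…, 0.541667…, 0.133333…, 0 → R0 = 3.49…
x·lx·mx: 0, 0, 3.126667…, 2.255…, 2…, 2.708333…, 0.8…, 0 → Σ = 10.89…
T = 10.89… / 3.49… = 3.120344… → 3.12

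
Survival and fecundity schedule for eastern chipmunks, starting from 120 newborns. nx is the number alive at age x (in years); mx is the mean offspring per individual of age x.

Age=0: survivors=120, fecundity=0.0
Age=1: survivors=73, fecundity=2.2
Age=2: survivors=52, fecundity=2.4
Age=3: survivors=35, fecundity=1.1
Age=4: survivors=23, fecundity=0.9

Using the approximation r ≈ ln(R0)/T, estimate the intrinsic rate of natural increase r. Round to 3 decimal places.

lx = nx/n0 = nx/120: 1, 0.60833…, 0.43333…, 0.29167…, 0.19167…
R0 = Σ lx·mx = 0 + 1.33833… + 1.04… + 0.32083… + 0.1725… = 2.871667…
Σ x·lx·mx = 5.070833…; T = 5.070833…/2.871667… = 1.76582…
r ≈ ln(R0)/T = ln(2.871667…)/1.76582… = 0.5974… → 0.597

0.597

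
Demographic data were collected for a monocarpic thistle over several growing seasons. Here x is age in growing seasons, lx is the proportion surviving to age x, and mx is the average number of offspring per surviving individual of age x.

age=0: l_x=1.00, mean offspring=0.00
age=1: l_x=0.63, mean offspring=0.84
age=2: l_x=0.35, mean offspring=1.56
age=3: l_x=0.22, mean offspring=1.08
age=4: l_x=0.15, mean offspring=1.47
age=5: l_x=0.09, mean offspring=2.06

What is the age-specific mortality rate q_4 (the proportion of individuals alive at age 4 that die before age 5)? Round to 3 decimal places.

0.400

q_4 = (l_4 − l_5) / l_4 = (0.15 − 0.09) / 0.15
     = 0.06 / 0.15 = 0.4 → 0.400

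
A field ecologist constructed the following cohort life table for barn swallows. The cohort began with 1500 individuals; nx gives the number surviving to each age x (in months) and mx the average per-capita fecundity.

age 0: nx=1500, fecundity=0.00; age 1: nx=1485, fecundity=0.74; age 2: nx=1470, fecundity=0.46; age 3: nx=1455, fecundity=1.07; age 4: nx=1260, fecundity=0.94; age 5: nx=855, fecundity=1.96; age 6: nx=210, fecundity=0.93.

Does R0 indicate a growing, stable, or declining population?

lx = nx/n0 = nx/1500: 1, 0.99, 0.98, 0.97, 0.84, 0.57, 0.14
R0 = Σ lx·mx = 0 + 0.7326 + 0.4508 + 1.0379 + 0.7896 + 1.1172 + 0.1302 = 4.2583
R0 > 1, so the population is growing.

growing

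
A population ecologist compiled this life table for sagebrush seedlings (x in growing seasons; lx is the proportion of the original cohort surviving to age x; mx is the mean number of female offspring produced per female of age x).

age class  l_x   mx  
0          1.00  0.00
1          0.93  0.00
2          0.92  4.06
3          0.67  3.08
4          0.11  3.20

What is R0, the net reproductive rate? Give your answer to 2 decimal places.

6.15

lx·mx by age: 0, 0, 3.7352, 2.0636, 0.352
R0 = Σ lx·mx = 6.1508 → 6.15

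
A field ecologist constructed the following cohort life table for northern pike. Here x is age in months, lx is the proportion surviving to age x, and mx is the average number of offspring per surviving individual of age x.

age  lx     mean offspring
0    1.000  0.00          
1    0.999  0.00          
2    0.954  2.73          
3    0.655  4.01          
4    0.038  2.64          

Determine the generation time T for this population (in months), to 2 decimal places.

2.53

lx·mx: 0, 0, 2.60442, 2.62655, 0.10032 → R0 = 5.33129
x·lx·mx: 0, 0, 5.20884, 7.87965, 0.40128 → Σ = 13.48977
T = 13.48977 / 5.33129 = 2.530301… → 2.53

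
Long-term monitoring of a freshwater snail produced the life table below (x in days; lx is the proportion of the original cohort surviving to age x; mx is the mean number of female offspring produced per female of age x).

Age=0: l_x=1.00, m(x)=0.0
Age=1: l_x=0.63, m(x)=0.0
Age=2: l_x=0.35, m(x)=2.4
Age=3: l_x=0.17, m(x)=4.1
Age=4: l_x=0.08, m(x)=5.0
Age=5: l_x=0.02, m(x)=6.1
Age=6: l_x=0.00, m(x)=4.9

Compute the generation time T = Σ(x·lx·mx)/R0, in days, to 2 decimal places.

2.90

lx·mx: 0, 0, 0.84, 0.697, 0.4, 0.122, 0 → R0 = 2.059
x·lx·mx: 0, 0, 1.68, 2.091, 1.6, 0.61, 0 → Σ = 5.981
T = 5.981 / 2.059 = 2.904808… → 2.90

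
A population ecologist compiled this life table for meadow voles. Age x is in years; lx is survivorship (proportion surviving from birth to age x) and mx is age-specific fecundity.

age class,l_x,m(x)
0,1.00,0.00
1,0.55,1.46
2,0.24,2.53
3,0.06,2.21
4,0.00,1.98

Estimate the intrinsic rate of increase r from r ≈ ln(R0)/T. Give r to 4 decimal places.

0.2770

R0 = Σ lx·mx = 0 + 0.803 + 0.6072 + 0.1326 + 0 = 1.5428
Σ x·lx·mx = 2.4152; T = 2.4152/1.5428 = 1.56547…
r ≈ ln(R0)/T = ln(1.5428)/1.56547… = 0.276978… → 0.2770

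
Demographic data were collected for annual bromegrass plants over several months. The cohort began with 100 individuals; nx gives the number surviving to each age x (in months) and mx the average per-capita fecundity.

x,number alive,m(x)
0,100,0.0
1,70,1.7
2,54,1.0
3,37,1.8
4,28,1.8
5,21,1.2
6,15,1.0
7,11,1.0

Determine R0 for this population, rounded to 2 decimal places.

3.41

lx = nx/n0 = nx/100: 1, 0.7, 0.54, 0.37, 0.28, 0.21, 0.15, 0.11
lx·mx by age: 0, 1.19, 0.54, 0.666, 0.504, 0.252, 0.15, 0.11
R0 = Σ lx·mx = 3.412 → 3.41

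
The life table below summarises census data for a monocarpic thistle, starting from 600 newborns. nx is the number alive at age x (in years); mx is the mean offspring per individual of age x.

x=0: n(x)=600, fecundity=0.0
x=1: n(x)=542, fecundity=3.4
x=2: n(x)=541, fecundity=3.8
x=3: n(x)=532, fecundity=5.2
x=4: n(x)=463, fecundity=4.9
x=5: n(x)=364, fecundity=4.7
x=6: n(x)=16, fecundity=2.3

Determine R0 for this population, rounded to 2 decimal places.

lx = nx/n0 = nx/600: 1, 0.90333…, 0.90167…, 0.88667…, 0.77167…, 0.60667…, 0.02667…
lx·mx by age: 0, 3.071333…, 3.426333…, 4.610667…, 3.781167…, 2.851333…, 0.061333…
R0 = Σ lx·mx = 17.802167… → 17.80

17.80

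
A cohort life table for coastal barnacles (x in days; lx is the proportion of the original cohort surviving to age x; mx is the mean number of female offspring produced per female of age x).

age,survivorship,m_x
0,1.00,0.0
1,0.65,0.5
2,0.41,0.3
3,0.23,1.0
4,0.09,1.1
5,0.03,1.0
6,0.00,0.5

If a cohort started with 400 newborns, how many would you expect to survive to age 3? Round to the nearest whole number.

Expected survivors = N0 · l_3 = 400 × 0.23 = 92 → 92

92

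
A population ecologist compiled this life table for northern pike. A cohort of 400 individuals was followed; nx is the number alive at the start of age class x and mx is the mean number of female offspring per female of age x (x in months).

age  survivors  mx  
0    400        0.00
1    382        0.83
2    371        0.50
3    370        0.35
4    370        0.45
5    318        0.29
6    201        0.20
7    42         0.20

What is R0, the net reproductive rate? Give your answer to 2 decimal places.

lx = nx/n0 = nx/400: 1, 0.955, 0.9275, 0.925, 0.925, 0.795, 0.5025, 0.105
lx·mx by age: 0, 0.79265, 0.46375, 0.32375, 0.41625, 0.23055, 0.1005, 0.021
R0 = Σ lx·mx = 2.34845 → 2.35

2.35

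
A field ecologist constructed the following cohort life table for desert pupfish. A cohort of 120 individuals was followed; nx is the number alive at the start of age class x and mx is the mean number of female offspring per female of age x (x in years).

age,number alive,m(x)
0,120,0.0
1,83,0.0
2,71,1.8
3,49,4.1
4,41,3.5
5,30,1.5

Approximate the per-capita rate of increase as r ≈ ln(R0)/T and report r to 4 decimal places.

lx = nx/n0 = nx/120: 1, 0.69167…, 0.59167…, 0.40833…, 0.34167…, 0.25
R0 = Σ lx·mx = 0 + 0 + 1.065… + 1.67417… + 1.19583… + 0.375 = 4.31…
Σ x·lx·mx = 13.810833…; T = 13.810833…/4.31… = 3.20437…
r ≈ ln(R0)/T = ln(4.31…)/3.20437… = 0.455921… → 0.4559

0.4559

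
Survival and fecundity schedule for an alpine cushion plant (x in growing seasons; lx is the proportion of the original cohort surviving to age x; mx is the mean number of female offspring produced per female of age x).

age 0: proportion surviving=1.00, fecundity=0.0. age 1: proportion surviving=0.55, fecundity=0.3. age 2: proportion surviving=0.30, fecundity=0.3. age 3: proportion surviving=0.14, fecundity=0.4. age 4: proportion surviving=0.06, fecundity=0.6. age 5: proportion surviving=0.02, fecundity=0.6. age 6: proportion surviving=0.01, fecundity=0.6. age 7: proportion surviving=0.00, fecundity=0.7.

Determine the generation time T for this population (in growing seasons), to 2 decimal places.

lx·mx: 0, 0.165, 0.09, 0.056, 0.036, 0.012, 0.006, 0 → R0 = 0.365
x·lx·mx: 0, 0.165, 0.18, 0.168, 0.144, 0.06, 0.036, 0 → Σ = 0.753
T = 0.753 / 0.365 = 2.063014… → 2.06

2.06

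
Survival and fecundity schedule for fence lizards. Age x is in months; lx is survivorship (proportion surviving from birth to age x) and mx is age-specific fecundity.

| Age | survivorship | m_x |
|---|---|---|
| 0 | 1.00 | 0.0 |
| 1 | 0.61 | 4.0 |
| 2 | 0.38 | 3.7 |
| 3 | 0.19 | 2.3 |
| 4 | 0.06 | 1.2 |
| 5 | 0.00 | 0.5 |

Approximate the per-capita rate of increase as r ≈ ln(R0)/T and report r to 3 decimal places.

R0 = Σ lx·mx = 0 + 2.44 + 1.406 + 0.437 + 0.072 + 0 = 4.355
Σ x·lx·mx = 6.851; T = 6.851/4.355 = 1.57313…
r ≈ ln(R0)/T = ln(4.355)/1.57313… = 0.93528… → 0.935

0.935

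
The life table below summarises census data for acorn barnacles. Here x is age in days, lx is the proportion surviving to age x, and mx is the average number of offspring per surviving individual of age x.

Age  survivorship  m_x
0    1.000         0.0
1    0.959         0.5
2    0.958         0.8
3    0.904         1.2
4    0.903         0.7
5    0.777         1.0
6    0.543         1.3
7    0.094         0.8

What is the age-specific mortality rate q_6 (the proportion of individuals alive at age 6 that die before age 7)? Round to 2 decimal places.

q_6 = (l_6 − l_7) / l_6 = (0.543 − 0.094) / 0.543
     = 0.449 / 0.543 = 0.826888… → 0.83

0.83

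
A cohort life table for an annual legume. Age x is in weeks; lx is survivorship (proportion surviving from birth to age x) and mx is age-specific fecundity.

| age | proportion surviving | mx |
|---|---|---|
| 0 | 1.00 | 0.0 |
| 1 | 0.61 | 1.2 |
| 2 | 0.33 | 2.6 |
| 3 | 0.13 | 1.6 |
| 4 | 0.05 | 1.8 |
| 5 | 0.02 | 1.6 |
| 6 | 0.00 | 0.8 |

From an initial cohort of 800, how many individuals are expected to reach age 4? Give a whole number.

40

Expected survivors = N0 · l_4 = 800 × 0.05 = 40 → 40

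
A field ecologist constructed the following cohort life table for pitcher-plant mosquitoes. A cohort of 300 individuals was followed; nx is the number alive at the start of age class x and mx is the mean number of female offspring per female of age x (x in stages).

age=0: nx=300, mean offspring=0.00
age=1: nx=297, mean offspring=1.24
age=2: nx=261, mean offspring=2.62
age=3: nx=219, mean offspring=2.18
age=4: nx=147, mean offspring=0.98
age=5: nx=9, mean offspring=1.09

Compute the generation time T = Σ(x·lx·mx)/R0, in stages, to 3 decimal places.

lx = nx/n0 = nx/300: 1, 0.99, 0.87, 0.73, 0.49, 0.03
lx·mx: 0, 1.2276, 2.2794, 1.5914, 0.4802, 0.0327 → R0 = 5.6113
x·lx·mx: 0, 1.2276, 4.5588, 4.7742, 1.9208, 0.1635 → Σ = 12.6449
T = 12.6449 / 5.6113 = 2.253471… → 2.253

2.253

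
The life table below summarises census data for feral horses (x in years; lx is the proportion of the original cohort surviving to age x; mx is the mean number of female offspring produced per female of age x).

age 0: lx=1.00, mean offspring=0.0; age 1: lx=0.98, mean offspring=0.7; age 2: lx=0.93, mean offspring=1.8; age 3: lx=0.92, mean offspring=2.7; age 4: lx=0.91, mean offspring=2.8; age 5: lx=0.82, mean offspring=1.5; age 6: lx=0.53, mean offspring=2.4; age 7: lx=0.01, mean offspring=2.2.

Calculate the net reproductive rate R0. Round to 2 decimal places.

lx·mx by age: 0, 0.686, 1.674, 2.484, 2.548, 1.23, 1.272, 0.022
R0 = Σ lx·mx = 9.916 → 9.92

9.92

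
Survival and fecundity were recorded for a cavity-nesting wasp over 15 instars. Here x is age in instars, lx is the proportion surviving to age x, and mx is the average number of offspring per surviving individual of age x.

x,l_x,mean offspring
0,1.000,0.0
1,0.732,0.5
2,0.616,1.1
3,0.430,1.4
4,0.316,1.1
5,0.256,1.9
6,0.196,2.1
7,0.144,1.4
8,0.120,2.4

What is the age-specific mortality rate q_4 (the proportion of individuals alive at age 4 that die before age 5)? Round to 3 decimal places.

q_4 = (l_4 − l_5) / l_4 = (0.316 − 0.256) / 0.316
     = 0.06 / 0.316 = 0.189873… → 0.190

0.190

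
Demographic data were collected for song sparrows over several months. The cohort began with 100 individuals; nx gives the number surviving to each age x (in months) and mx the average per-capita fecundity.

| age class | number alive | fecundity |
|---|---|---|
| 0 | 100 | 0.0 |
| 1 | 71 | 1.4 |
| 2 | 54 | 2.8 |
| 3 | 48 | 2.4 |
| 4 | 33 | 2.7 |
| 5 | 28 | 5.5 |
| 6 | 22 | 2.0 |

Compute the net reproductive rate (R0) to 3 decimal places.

6.529

lx = nx/n0 = nx/100: 1, 0.71, 0.54, 0.48, 0.33, 0.28, 0.22
lx·mx by age: 0, 0.994, 1.512, 1.152, 0.891, 1.54, 0.44
R0 = Σ lx·mx = 6.529 → 6.529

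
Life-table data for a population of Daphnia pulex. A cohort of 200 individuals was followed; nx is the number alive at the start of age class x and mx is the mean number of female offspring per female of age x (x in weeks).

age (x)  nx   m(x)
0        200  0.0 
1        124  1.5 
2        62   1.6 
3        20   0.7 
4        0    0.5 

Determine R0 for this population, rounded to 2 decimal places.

lx = nx/n0 = nx/200: 1, 0.62, 0.31, 0.1, 0
lx·mx by age: 0, 0.93, 0.496, 0.07, 0
R0 = Σ lx·mx = 1.496 → 1.50

1.50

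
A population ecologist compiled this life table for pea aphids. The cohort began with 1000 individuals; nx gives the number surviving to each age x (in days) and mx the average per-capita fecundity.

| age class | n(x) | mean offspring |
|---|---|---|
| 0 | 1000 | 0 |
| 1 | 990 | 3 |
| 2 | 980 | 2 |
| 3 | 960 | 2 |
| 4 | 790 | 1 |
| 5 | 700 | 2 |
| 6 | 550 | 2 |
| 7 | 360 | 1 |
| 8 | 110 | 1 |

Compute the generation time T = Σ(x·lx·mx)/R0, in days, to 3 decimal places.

3.092

lx = nx/n0 = nx/1000: 1, 0.99, 0.98, 0.96, 0.79, 0.7, 0.55, 0.36, 0.11
lx·mx: 0, 2.97, 1.96, 1.92, 0.79, 1.4, 1.1, 0.36, 0.11 → R0 = 10.61
x·lx·mx: 0, 2.97, 3.92, 5.76, 3.16, 7, 6.6, 2.52, 0.88 → Σ = 32.81
T = 32.81 / 10.61 = 3.092366… → 3.092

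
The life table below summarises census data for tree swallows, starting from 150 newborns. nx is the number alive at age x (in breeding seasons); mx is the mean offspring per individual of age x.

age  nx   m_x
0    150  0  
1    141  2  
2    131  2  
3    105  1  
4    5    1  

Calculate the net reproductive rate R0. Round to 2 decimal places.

lx = nx/n0 = nx/150: 1, 0.94, 0.87333…, 0.7, 0.03333…
lx·mx by age: 0, 1.88, 1.746667…, 0.7, 0.033333…
R0 = Σ lx·mx = 4.36… → 4.36

4.36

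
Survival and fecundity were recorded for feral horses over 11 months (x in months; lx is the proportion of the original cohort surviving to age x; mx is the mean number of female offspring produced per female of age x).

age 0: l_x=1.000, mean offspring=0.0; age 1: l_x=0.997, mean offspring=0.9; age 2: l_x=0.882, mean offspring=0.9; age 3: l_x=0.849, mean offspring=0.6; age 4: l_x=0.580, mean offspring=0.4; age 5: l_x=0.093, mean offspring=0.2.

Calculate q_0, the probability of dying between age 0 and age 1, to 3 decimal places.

q_0 = (l_0 − l_1) / l_0 = (1 − 0.997) / 1
     = 0.003 / 1 = 0.003 → 0.003

0.003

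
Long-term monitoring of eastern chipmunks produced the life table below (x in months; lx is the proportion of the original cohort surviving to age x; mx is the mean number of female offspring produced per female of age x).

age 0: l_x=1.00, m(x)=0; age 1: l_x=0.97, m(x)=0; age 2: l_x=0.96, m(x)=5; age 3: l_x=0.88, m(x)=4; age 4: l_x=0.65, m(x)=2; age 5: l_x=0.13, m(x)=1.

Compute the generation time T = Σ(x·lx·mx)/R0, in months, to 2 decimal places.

2.67

lx·mx: 0, 0, 4.8, 3.52, 1.3, 0.13 → R0 = 9.75
x·lx·mx: 0, 0, 9.6, 10.56, 5.2, 0.65 → Σ = 26.01
T = 26.01 / 9.75 = 2.667692… → 2.67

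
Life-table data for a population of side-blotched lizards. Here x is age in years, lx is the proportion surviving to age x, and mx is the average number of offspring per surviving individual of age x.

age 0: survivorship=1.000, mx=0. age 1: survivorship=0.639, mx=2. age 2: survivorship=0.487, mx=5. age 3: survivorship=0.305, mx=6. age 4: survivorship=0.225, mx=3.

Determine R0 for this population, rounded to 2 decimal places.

6.22

lx·mx by age: 0, 1.278, 2.435, 1.83, 0.675
R0 = Σ lx·mx = 6.218 → 6.22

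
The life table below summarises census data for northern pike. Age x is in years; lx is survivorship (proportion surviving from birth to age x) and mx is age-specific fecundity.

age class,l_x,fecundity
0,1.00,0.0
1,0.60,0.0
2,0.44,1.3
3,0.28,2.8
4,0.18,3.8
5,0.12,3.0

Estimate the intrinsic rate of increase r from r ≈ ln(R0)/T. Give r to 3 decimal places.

0.262

R0 = Σ lx·mx = 0 + 0 + 0.572 + 0.784 + 0.684 + 0.36 = 2.4
Σ x·lx·mx = 8.032; T = 8.032/2.4 = 3.34667…
r ≈ ln(R0)/T = ln(2.4)/3.34667… = 0.26159… → 0.262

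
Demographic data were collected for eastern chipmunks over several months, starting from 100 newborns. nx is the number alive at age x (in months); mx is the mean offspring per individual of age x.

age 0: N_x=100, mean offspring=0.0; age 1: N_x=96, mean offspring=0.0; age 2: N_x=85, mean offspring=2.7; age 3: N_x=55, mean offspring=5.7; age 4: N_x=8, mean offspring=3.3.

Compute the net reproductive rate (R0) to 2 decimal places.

5.69

lx = nx/n0 = nx/100: 1, 0.96, 0.85, 0.55, 0.08
lx·mx by age: 0, 0, 2.295, 3.135, 0.264
R0 = Σ lx·mx = 5.694 → 5.69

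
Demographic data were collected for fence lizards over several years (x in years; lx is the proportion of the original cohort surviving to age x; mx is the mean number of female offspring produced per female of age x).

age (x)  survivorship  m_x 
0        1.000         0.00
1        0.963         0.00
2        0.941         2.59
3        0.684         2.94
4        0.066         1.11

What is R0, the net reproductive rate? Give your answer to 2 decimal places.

4.52

lx·mx by age: 0, 0, 2.43719, 2.01096, 0.07326
R0 = Σ lx·mx = 4.52141 → 4.52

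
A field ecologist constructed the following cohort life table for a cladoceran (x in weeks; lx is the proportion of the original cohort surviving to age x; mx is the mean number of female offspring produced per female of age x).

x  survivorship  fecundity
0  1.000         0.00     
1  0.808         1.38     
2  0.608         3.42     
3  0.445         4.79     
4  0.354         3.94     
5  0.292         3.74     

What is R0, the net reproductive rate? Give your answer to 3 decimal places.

7.813

lx·mx by age: 0, 1.11504, 2.07936, 2.13155, 1.39476, 1.09208
R0 = Σ lx·mx = 7.81279 → 7.813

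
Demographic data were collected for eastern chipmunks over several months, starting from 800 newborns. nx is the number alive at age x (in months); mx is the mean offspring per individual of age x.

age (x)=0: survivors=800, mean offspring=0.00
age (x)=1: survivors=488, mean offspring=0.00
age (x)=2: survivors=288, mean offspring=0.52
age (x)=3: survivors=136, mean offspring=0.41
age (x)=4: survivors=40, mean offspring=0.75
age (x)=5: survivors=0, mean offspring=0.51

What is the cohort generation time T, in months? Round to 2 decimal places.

lx = nx/n0 = nx/800: 1, 0.61, 0.36, 0.17, 0.05, 0
lx·mx: 0, 0, 0.1872, 0.0697, 0.0375, 0 → R0 = 0.2944
x·lx·mx: 0, 0, 0.3744, 0.2091, 0.15, 0 → Σ = 0.7335
T = 0.7335 / 0.2944 = 2.491508… → 2.49

2.49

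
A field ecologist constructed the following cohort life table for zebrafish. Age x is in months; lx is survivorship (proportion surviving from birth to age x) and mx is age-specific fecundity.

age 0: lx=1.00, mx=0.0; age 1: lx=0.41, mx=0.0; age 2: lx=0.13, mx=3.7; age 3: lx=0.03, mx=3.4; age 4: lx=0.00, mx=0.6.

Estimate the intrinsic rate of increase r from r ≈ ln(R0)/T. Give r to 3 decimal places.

R0 = Σ lx·mx = 0 + 0 + 0.481 + 0.102 + 0 = 0.583
Σ x·lx·mx = 1.268; T = 1.268/0.583 = 2.17496…
r ≈ ln(R0)/T = ln(0.583)/2.17496… = -0.24808… → -0.248

-0.248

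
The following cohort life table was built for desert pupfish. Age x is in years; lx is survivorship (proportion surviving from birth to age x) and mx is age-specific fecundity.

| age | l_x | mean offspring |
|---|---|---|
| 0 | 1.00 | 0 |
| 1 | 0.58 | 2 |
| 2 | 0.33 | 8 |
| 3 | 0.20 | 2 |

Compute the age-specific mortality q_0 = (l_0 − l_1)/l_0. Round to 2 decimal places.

q_0 = (l_0 − l_1) / l_0 = (1 − 0.58) / 1
     = 0.42 / 1 = 0.42 → 0.42

0.42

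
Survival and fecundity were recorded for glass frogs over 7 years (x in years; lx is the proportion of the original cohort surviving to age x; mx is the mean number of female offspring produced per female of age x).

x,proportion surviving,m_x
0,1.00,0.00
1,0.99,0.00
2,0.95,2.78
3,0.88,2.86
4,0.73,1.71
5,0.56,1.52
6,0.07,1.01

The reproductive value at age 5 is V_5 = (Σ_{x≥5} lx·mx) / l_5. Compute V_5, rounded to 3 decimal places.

1.646

lx·mx for x ≥ 5: 0.8512, 0.0707 → sum = 0.9219
V_5 = 0.9219 / l_5 = 0.9219 / 0.56 = 1.64625 → 1.646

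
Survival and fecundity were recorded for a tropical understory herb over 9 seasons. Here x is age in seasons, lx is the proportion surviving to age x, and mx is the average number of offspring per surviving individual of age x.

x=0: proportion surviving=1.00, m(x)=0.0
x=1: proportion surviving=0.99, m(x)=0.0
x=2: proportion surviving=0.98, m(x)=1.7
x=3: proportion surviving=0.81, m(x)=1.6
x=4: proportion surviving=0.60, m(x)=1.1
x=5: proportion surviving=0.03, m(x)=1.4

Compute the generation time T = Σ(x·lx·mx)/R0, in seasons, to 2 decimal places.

2.75

lx·mx: 0, 0, 1.666, 1.296, 0.66, 0.042 → R0 = 3.664
x·lx·mx: 0, 0, 3.332, 3.888, 2.64, 0.21 → Σ = 10.07
T = 10.07 / 3.664 = 2.748362… → 2.75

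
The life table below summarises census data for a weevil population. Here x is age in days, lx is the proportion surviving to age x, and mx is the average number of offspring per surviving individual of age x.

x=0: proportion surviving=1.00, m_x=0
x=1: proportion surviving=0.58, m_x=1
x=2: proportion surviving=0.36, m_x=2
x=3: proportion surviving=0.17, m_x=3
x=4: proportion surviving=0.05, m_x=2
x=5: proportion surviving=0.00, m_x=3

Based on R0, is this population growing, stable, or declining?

growing

R0 = Σ lx·mx = 0 + 0.58 + 0.72 + 0.51 + 0.1 + 0 = 1.91
R0 > 1, so the population is growing.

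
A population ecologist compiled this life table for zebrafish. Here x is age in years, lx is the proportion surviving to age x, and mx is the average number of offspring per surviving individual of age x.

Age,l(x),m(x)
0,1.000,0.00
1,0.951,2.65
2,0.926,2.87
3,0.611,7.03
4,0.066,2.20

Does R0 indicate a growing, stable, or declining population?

growing

R0 = Σ lx·mx = 0 + 2.52015 + 2.65762 + 4.29533 + 0.1452 = 9.6183
R0 > 1, so the population is growing.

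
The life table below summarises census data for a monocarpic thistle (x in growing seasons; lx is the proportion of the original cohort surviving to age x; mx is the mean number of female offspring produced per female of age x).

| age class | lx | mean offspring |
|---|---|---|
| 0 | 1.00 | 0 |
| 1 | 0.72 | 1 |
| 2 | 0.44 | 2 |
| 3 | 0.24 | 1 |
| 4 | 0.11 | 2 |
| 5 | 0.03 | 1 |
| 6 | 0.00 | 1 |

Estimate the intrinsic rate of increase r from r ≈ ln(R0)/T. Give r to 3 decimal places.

R0 = Σ lx·mx = 0 + 0.72 + 0.88 + 0.24 + 0.22 + 0.03 + 0 = 2.09
Σ x·lx·mx = 4.23; T = 4.23/2.09 = 2.02392…
r ≈ ln(R0)/T = ln(2.09)/2.02392… = 0.36423… → 0.364

0.364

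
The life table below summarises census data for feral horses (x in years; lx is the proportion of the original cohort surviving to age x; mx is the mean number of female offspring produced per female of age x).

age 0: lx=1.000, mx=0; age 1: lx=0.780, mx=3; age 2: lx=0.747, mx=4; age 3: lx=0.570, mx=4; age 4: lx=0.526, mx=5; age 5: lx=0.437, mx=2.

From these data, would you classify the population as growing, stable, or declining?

growing

R0 = Σ lx·mx = 0 + 2.34 + 2.988 + 2.28 + 2.63 + 0.874 = 11.112
R0 > 1, so the population is growing.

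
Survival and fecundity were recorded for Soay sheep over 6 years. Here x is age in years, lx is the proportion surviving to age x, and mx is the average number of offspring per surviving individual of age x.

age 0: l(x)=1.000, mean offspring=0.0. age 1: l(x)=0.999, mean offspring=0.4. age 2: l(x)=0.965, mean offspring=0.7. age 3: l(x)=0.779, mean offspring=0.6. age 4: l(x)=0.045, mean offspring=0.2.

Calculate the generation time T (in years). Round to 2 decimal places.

lx·mx: 0, 0.3996, 0.6755, 0.4674, 0.009 → R0 = 1.5515
x·lx·mx: 0, 0.3996, 1.351, 1.4022, 0.036 → Σ = 3.1888
T = 3.1888 / 1.5515 = 2.055301… → 2.06

2.06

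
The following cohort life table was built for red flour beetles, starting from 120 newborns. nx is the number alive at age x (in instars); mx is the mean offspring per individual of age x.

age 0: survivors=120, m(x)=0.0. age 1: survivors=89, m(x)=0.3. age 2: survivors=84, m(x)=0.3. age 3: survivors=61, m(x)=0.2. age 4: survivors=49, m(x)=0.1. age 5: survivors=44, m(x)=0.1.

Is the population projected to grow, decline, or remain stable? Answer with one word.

lx = nx/n0 = nx/120: 1, 0.74167…, 0.7, 0.50833…, 0.40833…, 0.36667…
R0 = Σ lx·mx = 0 + 0.2225… + 0.21 + 0.101667… + 0.040833… + 0.036667… = 0.611667…
R0 < 1, so the population is declining.

declining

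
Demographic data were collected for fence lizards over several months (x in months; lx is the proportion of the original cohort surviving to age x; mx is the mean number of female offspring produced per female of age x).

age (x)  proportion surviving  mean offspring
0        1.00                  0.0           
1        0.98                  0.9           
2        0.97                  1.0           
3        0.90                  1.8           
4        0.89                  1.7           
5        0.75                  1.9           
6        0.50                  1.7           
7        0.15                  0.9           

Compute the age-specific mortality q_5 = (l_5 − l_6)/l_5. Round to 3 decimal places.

q_5 = (l_5 − l_6) / l_5 = (0.75 − 0.5) / 0.75
     = 0.25 / 0.75 = 0.333333… → 0.333

0.333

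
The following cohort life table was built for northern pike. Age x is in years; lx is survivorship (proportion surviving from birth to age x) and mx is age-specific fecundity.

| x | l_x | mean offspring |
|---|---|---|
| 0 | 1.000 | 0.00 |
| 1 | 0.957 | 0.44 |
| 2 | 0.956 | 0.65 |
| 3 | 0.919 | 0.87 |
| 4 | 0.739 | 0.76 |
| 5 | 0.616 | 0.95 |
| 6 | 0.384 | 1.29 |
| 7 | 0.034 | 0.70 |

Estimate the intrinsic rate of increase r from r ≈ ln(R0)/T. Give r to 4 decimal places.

R0 = Σ lx·mx = 0 + 0.42108 + 0.6214 + 0.79953 + 0.56164 + 0.5852 + 0.49536 + 0.0238 = 3.50801
Σ x·lx·mx = 12.37379; T = 12.37379/3.50801 = 3.5273…
r ≈ ln(R0)/T = ln(3.50801)/3.5273… = 0.35581… → 0.3558

0.3558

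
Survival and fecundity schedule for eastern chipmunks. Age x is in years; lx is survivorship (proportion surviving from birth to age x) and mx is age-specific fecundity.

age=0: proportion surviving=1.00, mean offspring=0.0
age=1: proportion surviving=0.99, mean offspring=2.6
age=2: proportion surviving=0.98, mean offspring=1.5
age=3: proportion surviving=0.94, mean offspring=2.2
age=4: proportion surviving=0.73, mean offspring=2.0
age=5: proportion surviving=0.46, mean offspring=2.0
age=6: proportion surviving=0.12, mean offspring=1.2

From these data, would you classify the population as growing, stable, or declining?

growing

R0 = Σ lx·mx = 0 + 2.574 + 1.47 + 2.068 + 1.46 + 0.92 + 0.144 = 8.636
R0 > 1, so the population is growing.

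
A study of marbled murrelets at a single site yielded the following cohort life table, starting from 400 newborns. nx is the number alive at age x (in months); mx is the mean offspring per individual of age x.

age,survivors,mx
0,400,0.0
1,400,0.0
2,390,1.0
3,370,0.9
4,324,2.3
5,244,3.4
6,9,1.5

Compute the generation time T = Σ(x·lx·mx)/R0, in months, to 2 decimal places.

3.89

lx = nx/n0 = nx/400: 1, 1, 0.975, 0.925, 0.81, 0.61, 0.0225
lx·mx: 0, 0, 0.975, 0.8325, 1.863, 2.074, 0.03375 → R0 = 5.77825
x·lx·mx: 0, 0, 1.95, 2.4975, 7.452, 10.37, 0.2025 → Σ = 22.472
T = 22.472 / 5.77825 = 3.889067… → 3.89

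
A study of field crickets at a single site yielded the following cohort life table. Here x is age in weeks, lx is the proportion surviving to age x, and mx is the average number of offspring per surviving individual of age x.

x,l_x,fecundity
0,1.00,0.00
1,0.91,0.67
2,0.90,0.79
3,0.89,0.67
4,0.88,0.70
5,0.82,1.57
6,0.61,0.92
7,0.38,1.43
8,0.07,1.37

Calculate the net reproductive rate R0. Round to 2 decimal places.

lx·mx by age: 0, 0.6097, 0.711, 0.5963, 0.616, 1.2874, 0.5612, 0.5434, 0.0959
R0 = Σ lx·mx = 5.0209 → 5.02

5.02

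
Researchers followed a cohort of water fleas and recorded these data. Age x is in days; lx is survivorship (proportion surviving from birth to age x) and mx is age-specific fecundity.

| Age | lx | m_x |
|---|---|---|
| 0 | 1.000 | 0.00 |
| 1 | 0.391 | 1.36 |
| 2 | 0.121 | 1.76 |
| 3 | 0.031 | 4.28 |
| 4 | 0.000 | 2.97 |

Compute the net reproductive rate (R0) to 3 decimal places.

0.877

lx·mx by age: 0, 0.53176, 0.21296, 0.13268, 0
R0 = Σ lx·mx = 0.8774 → 0.877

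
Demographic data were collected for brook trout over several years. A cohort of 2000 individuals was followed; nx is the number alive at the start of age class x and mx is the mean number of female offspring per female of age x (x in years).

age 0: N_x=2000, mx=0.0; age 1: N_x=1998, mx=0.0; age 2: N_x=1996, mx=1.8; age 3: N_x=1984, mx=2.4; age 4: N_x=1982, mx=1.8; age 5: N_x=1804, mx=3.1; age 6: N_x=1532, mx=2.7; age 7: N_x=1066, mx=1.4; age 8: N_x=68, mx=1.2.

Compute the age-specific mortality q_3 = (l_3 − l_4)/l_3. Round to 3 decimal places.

0.001

lx = nx/n0 = nx/2000: 1, 0.999, 0.998, 0.992, 0.991, 0.902, 0.766, 0.533, 0.034
q_3 = (l_3 − l_4) / l_3 = (0.992 − 0.991) / 0.992
     = 0.001 / 0.992 = 0.001008… → 0.001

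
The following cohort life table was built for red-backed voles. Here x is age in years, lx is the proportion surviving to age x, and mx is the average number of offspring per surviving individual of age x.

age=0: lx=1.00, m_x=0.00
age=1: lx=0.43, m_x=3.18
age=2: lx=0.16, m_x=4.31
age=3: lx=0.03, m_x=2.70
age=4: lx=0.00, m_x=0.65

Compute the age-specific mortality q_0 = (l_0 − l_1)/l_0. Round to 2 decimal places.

0.57

q_0 = (l_0 − l_1) / l_0 = (1 − 0.43) / 1
     = 0.57 / 1 = 0.57 → 0.57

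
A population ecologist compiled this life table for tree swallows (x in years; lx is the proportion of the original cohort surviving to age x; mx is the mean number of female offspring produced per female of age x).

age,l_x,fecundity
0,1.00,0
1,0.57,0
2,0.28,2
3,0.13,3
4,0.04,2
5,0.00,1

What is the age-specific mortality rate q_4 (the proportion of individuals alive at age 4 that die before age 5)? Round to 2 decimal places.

1.00

q_4 = (l_4 − l_5) / l_4 = (0.04 − 0) / 0.04
     = 0.04 / 0.04 = 1 → 1.00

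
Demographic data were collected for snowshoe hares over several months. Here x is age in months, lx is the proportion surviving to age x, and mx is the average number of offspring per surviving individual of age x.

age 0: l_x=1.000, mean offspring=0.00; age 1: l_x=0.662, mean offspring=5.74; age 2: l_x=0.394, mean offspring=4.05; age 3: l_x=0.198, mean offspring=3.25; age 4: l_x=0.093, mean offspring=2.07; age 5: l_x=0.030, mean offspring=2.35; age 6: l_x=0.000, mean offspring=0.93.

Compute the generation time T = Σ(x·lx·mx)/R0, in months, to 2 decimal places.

1.59

lx·mx: 0, 3.79988, 1.5957, 0.6435, 0.19251, 0.0705, 0 → R0 = 6.30209
x·lx·mx: 0, 3.79988, 3.1914, 1.9305, 0.77004, 0.3525, 0 → Σ = 10.04432
T = 10.04432 / 6.30209 = 1.593808… → 1.59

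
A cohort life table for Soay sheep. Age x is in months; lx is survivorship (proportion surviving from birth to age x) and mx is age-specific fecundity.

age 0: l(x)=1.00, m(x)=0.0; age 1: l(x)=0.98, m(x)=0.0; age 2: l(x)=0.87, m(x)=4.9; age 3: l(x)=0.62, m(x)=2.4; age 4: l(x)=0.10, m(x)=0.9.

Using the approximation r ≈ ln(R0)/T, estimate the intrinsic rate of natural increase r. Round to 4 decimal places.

R0 = Σ lx·mx = 0 + 0 + 4.263 + 1.488 + 0.09 = 5.841
Σ x·lx·mx = 13.35; T = 13.35/5.841 = 2.28557…
r ≈ ln(R0)/T = ln(5.841)/2.28557… = 0.772194… → 0.7722

0.7722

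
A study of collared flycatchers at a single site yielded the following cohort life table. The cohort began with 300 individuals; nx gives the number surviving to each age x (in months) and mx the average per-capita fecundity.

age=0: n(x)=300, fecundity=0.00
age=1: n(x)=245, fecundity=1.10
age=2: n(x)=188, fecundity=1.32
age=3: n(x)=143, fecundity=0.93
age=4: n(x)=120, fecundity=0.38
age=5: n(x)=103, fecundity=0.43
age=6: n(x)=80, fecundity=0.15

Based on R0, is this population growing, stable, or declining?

lx = nx/n0 = nx/300: 1, 0.81667…, 0.62667…, 0.47667…, 0.4, 0.34333…, 0.26667…
R0 = Σ lx·mx = 0 + 0.898333… + 0.8272… + 0.4433… + 0.152 + 0.147633… + 0.04… = 2.508467…
R0 > 1, so the population is growing.

growing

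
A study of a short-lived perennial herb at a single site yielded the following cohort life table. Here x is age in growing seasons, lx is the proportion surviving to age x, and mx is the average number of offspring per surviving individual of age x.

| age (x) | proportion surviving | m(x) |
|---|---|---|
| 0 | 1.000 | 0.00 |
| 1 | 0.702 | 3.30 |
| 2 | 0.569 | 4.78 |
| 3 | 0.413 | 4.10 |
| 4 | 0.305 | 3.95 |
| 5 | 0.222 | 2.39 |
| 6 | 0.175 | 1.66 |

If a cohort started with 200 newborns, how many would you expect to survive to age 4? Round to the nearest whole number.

61

Expected survivors = N0 · l_4 = 200 × 0.305 = 61 → 61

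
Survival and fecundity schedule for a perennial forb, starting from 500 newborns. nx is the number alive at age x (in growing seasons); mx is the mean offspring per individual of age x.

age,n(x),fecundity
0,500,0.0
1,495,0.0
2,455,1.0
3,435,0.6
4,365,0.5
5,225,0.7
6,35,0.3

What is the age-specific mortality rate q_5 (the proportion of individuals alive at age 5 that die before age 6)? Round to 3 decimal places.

lx = nx/n0 = nx/500: 1, 0.99, 0.91, 0.87, 0.73, 0.45, 0.07
q_5 = (l_5 − l_6) / l_5 = (0.45 − 0.07) / 0.45
     = 0.38 / 0.45 = 0.844444… → 0.844

0.844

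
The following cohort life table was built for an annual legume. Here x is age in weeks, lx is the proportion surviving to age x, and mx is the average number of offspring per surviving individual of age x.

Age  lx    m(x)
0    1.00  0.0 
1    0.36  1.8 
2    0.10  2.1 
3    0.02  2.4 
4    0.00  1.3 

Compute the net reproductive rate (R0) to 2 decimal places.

lx·mx by age: 0, 0.648, 0.21, 0.048, 0
R0 = Σ lx·mx = 0.906 → 0.91

0.91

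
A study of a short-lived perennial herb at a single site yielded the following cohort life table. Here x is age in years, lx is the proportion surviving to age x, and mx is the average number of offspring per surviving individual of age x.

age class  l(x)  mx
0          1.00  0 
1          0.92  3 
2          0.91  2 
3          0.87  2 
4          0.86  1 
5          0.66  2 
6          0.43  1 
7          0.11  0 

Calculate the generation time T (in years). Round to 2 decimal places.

lx·mx: 0, 2.76, 1.82, 1.74, 0.86, 1.32, 0.43, 0 → R0 = 8.93
x·lx·mx: 0, 2.76, 3.64, 5.22, 3.44, 6.6, 2.58, 0 → Σ = 24.24
T = 24.24 / 8.93 = 2.714446… → 2.71

2.71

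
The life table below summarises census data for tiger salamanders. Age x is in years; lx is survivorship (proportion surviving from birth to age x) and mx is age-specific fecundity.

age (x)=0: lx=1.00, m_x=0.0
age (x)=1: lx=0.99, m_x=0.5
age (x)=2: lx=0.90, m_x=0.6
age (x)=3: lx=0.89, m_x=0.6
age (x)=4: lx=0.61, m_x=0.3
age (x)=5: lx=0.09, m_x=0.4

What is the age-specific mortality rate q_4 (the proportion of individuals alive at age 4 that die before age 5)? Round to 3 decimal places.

q_4 = (l_4 − l_5) / l_4 = (0.61 − 0.09) / 0.61
     = 0.52 / 0.61 = 0.852459… → 0.852

0.852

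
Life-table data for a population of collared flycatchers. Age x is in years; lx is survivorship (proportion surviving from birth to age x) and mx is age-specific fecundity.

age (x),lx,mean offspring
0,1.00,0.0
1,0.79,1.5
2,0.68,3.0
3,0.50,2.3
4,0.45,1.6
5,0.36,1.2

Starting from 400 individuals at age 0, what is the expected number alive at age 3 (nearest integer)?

Expected survivors = N0 · l_3 = 400 × 0.50 = 200 → 200

200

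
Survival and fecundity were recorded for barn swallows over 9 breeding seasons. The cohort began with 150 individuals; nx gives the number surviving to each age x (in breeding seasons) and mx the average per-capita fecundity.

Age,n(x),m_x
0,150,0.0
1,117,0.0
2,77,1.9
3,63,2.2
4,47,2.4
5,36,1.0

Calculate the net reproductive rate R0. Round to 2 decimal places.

lx = nx/n0 = nx/150: 1, 0.78, 0.51333…, 0.42, 0.31333…, 0.24
lx·mx by age: 0, 0, 0.975333…, 0.924, 0.752…, 0.24
R0 = Σ lx·mx = 2.891333… → 2.89

2.89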